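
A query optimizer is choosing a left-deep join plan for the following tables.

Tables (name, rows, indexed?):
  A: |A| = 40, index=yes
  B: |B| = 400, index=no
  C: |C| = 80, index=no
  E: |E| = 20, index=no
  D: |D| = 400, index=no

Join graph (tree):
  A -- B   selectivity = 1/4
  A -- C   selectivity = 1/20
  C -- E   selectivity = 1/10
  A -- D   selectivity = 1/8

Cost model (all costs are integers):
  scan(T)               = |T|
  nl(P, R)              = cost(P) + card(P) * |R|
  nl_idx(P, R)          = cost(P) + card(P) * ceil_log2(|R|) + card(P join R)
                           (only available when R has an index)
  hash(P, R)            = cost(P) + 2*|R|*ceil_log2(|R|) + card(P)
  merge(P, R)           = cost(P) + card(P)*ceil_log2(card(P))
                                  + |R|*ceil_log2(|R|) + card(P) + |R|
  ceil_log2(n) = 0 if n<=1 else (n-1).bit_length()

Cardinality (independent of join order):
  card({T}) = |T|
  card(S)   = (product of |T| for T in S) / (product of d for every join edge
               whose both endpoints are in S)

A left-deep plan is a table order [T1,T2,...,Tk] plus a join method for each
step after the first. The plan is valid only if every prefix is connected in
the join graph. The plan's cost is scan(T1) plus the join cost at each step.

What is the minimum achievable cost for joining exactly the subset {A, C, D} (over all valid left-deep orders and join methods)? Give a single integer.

Selinger DP over subsets of {A,C,D}:
  {A}: scan cost=40, card=40
  {C}: scan cost=80, card=80
  {D}: scan cost=400, card=400
  {AC}: card=160; try (A,hash)→640, (A,nl_idx)→720, (C,merge)→960, (A,merge)→1000, (C,hash)→1200, (C,nl)→3240 …(+1); best=640 via (A,hash)
  {AD}: card=2000; try (A,hash)→1280, (D,merge)→4320, (A,merge)→4680, (A,nl_idx)→4800, (D,hash)→7280, (D,nl)→16040 …(+1); best=1280 via (A,hash)
  {ACD}: card=8000; try (C,hash)→4400, (D,merge)→6080, (D,hash)→8000, (C,merge)→25920, (D,nl)→64640, (C,nl)→161280; best=4400 via (C,hash)

4400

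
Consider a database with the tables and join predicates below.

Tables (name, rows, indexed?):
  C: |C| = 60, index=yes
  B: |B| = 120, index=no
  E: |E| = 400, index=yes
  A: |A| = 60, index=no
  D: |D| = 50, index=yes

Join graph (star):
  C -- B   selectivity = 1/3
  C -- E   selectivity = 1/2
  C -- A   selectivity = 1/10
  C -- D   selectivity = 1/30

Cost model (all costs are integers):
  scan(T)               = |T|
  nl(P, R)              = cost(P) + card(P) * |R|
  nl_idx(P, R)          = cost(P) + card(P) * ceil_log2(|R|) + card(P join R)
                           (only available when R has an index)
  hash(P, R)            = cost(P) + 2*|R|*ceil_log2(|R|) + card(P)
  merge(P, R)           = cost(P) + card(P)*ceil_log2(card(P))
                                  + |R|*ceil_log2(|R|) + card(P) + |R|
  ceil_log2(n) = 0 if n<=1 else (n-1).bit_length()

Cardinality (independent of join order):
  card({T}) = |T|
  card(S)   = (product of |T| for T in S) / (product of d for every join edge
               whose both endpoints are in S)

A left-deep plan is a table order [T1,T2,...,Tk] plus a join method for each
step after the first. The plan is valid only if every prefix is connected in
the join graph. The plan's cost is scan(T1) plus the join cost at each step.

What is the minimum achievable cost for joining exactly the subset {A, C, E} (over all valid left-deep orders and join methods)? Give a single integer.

8340

Selinger DP over subsets of {A,C,E}:
  {C}: scan cost=60, card=60
  {E}: scan cost=400, card=400
  {A}: scan cost=60, card=60
  {CE}: card=12000; try (C,hash)→1520, (E,merge)→4480, (C,merge)→4820, (E,hash)→7320, (E,nl_idx)→12600, (C,nl_idx)→14800 …(+2); best=1520 via (C,hash)
  {AC}: card=360; try (C,nl_idx)→780, (C,hash)→840, (A,hash)→840, (C,merge)→900, (A,merge)→900, (C,nl)→3660 …(+1); best=780 via (C,nl_idx)
  {ACE}: card=72000; try (E,hash)→8340, (E,merge)→8380, (A,hash)→14240, (E,nl_idx)→76020, (E,nl)→144780, (A,merge)→181940 …(+1); best=8340 via (E,hash)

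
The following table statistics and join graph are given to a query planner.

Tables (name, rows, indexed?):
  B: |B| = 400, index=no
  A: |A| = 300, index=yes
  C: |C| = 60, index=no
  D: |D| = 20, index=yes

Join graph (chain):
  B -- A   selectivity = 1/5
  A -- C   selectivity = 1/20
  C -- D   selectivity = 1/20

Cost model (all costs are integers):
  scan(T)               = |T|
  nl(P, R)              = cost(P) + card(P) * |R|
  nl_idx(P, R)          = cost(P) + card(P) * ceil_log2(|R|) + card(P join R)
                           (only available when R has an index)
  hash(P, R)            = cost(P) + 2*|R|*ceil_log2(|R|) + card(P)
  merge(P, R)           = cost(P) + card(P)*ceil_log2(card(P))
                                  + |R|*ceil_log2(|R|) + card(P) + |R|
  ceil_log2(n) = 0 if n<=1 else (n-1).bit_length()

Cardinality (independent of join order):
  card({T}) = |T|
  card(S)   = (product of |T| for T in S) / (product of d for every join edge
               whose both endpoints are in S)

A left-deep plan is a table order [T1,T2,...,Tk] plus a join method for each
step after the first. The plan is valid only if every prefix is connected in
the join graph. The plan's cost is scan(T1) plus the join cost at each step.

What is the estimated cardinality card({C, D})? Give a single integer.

Tables in S: C(60), D(20)
Edges inside S: C-D(d=20)
numerator = 60 * 20 = 1200
denominator = 20 = 20
card(S) = 1200 / 20 = 60

60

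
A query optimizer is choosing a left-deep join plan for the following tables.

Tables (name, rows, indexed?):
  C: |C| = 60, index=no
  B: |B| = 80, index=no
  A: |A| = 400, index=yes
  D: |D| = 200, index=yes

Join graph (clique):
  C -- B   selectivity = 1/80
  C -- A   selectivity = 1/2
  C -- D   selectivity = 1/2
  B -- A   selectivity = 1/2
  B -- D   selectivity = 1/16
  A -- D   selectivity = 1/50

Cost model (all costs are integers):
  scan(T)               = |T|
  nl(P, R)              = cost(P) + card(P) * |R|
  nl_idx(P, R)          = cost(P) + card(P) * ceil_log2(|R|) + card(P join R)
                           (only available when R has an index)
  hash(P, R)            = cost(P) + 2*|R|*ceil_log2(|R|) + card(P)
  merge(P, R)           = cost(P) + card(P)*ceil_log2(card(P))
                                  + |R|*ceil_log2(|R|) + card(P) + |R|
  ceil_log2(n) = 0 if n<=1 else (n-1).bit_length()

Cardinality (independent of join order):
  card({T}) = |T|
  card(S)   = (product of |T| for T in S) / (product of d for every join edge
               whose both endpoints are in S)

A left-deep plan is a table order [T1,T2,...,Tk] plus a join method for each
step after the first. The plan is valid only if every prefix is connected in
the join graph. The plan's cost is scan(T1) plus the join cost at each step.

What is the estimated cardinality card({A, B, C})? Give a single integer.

6000

Tables in S: A(400), B(80), C(60)
Edges inside S: C-B(d=80), C-A(d=2), B-A(d=2)
numerator = 400 * 80 * 60 = 1920000
denominator = 80 * 2 * 2 = 320
card(S) = 1920000 / 320 = 6000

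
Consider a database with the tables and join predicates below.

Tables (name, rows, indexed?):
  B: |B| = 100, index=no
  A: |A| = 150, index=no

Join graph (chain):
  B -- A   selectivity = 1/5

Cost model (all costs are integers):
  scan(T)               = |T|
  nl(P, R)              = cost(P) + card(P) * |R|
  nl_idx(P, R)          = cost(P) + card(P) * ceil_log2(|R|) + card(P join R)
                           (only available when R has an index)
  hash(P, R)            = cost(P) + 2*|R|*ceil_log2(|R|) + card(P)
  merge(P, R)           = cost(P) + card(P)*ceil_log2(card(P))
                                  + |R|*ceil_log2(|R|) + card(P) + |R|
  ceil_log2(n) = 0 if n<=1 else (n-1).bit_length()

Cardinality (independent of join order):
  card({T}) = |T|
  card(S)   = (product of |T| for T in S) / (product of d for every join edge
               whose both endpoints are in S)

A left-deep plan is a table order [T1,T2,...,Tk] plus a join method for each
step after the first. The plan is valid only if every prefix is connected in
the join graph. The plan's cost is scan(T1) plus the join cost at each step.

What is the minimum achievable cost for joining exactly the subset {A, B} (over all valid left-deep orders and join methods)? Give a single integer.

Selinger DP over subsets of {A,B}:
  {B}: scan cost=100, card=100
  {A}: scan cost=150, card=150
  {AB}: card=3000; try (B,hash)→1700, (A,merge)→2250, (B,merge)→2300, (A,hash)→2600, (A,nl)→15100, (B,nl)→15150; best=1700 via (B,hash)

1700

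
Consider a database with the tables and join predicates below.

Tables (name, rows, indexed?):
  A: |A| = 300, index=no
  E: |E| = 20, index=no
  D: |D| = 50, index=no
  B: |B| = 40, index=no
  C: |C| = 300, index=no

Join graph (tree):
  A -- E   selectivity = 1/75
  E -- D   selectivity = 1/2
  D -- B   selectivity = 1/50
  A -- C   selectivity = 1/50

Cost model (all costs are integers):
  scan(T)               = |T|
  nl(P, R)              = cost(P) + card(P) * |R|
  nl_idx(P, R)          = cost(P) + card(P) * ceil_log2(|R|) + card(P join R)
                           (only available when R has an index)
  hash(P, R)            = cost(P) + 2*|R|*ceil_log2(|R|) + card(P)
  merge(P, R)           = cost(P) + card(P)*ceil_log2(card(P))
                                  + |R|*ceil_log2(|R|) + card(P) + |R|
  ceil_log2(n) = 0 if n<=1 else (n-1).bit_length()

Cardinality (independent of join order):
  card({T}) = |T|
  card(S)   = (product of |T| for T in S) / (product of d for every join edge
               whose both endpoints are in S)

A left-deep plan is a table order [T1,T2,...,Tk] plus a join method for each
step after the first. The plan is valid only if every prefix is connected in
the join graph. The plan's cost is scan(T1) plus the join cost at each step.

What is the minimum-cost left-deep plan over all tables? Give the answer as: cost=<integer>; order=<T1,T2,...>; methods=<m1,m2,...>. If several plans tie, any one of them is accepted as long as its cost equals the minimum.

Selinger DP (subsets sized 1..n):
  {A}: scan cost=300, card=300
  {E}: scan cost=20, card=20
  {D}: scan cost=50, card=50
  {B}: scan cost=40, card=40
  {C}: scan cost=300, card=300
  {AE}: card=80; try (E,hash)→800, (A,merge)→3140, (E,merge)→3420, (A,hash)→5440, (A,nl)→6020, (E,nl)→6300; best=800 via (E,hash)
  {AC}: card=1800; try (C,hash)→6000, (A,hash)→6000, (C,merge)→6300, (A,merge)→6300, (C,nl)→90300, (A,nl)→90300; best=6000 via (C,hash)
  {DE}: card=500; try (E,hash)→300, (D,merge)→490, (E,merge)→520, (D,hash)→640, (D,nl)→1020, (E,nl)→1050; best=300 via (E,hash)
  {BD}: card=40; try (B,hash)→580, (D,merge)→670, (D,hash)→680, (B,merge)→680, (D,nl)→2040, (B,nl)→2050; best=580 via (B,hash)
  {ADE}: card=2000; try (D,hash)→1480, (D,merge)→1790, (D,nl)→4800, (A,hash)→6200, (A,merge)→8300, (A,nl)→150300; best=1480 via (D,hash)
  {ACE}: card=480; try (C,merge)→4440, (C,hash)→6280, (E,hash)→8000, (C,nl)→24800, (E,merge)→27720, (E,nl)→42000; best=4440 via (C,merge)
  {BDE}: card=400; try (E,hash)→820, (E,merge)→980, (B,hash)→1280, (E,nl)→1380, (B,merge)→5580, (B,nl)→20300; best=820 via (E,hash)
  {ABDE}: card=1600; try (B,hash)→3960, (A,hash)→6620, (A,merge)→7820, (B,merge)→25760, (B,nl)→81480, (A,nl)→120820; best=3960 via (B,hash)
  {ACDE}: card=12000; try (D,hash)→5520, (C,hash)→8880, (D,merge)→9590, (D,nl)→28440, (C,merge)→28480, (C,nl)→601480; best=5520 via (D,hash)
  {ABCDE}: card=9600; try (C,hash)→10960, (B,hash)→18000, (C,merge)→26160, (B,merge)→185800, (C,nl)→483960, (B,nl)→485520; best=10960 via (C,hash)

cost=10960; order=A,E,D,B,C; methods=hash,hash,hash,hash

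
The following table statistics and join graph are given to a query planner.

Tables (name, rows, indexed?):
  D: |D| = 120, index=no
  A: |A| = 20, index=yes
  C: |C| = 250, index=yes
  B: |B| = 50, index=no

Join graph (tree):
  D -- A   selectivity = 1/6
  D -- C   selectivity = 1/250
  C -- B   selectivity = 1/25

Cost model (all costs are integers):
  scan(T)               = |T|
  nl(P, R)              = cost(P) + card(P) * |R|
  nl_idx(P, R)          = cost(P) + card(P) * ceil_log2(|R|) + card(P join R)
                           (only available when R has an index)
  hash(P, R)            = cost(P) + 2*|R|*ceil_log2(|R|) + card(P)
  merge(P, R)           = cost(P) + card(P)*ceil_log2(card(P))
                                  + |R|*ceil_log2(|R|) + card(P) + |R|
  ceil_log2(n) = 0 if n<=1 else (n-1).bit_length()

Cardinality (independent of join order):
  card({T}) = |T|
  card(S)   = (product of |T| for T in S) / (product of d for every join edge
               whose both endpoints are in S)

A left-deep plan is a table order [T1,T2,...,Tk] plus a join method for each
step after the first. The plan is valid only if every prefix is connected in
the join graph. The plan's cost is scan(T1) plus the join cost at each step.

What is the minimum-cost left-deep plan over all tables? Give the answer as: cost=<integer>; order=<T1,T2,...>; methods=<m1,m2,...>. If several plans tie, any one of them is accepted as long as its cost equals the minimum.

Selinger DP (subsets sized 1..n):
  {D}: scan cost=120, card=120
  {A}: scan cost=20, card=20
  {C}: scan cost=250, card=250
  {B}: scan cost=50, card=50
  {AD}: card=400; try (A,hash)→440, (D,merge)→1100, (A,nl_idx)→1120, (A,merge)→1200, (D,hash)→1720, (D,nl)→2420 …(+1); best=440 via (A,hash)
  {CD}: card=120; try (C,nl_idx)→1200, (D,hash)→2180, (C,merge)→3330, (D,merge)→3460, (C,hash)→4240, (C,nl)→30120 …(+1); best=1200 via (C,nl_idx)
  {BC}: card=500; try (C,nl_idx)→950, (B,hash)→1100, (C,merge)→2650, (B,merge)→2850, (C,hash)→4100, (C,nl)→12550 …(+1); best=950 via (C,nl_idx)
  {ACD}: card=400; try (A,hash)→1520, (A,nl_idx)→2200, (A,merge)→2280, (A,nl)→3600, (C,nl_idx)→4040, (C,hash)→4840 …(+2); best=1520 via (A,hash)
  {BCD}: card=240; try (B,hash)→1920, (B,merge)→2510, (D,hash)→3130, (D,merge)→6910, (B,nl)→7200, (D,nl)→60950; best=1920 via (B,hash)
  {ABCD}: card=800; try (A,hash)→2360, (B,hash)→2520, (A,nl_idx)→3920, (A,merge)→4200, (B,merge)→5870, (A,nl)→6720 …(+1); best=2360 via (A,hash)

cost=2360; order=D,C,B,A; methods=nl_idx,hash,hash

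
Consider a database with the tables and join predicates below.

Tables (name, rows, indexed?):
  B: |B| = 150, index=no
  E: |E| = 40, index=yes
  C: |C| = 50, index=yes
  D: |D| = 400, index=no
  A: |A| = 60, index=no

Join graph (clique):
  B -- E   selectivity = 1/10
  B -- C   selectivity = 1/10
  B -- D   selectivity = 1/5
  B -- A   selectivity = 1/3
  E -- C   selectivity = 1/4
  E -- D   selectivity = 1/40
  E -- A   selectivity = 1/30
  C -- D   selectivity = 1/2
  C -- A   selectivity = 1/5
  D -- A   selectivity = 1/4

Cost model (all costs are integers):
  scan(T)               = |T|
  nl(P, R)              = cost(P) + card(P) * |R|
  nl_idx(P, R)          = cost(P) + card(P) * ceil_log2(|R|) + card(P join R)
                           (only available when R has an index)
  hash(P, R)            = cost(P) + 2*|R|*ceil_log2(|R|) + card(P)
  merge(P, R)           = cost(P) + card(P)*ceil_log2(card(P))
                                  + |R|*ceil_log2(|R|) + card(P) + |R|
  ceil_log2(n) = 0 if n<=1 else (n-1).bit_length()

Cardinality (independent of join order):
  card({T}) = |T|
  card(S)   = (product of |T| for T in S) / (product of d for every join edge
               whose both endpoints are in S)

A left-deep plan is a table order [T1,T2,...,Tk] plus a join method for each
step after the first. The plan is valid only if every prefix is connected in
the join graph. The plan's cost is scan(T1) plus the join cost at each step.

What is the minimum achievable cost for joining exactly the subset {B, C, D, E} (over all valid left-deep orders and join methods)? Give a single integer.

5880

Selinger DP over subsets of {B,C,D,E}:
  {B}: scan cost=150, card=150
  {E}: scan cost=40, card=40
  {C}: scan cost=50, card=50
  {D}: scan cost=400, card=400
  {BE}: card=600; try (E,hash)→780, (E,nl_idx)→1650, (B,merge)→1670, (E,merge)→1780, (B,hash)→2480, (B,nl)→6040 …(+1); best=780 via (E,hash)
  {BC}: card=750; try (C,hash)→900, (B,merge)→1750, (C,nl_idx)→1800, (C,merge)→1850, (B,hash)→2500, (B,nl)→7550 …(+1); best=900 via (C,hash)
  {BD}: card=12000; try (B,hash)→3200, (D,merge)→5500, (B,merge)→5750, (D,hash)→7500, (D,nl)→60150, (B,nl)→60400; best=3200 via (B,hash)
  {CE}: card=500; try (E,hash)→580, (C,merge)→670, (E,merge)→680, (C,hash)→680, (C,nl_idx)→780, (E,nl_idx)→850 …(+2); best=580 via (E,hash)
  {DE}: card=400; try (E,hash)→1280, (E,nl_idx)→3200, (D,merge)→4320, (E,merge)→4680, (D,hash)→7280, (D,nl)→16040 …(+1); best=1280 via (E,hash)
  {CD}: card=10000; try (C,hash)→1400, (D,merge)→4400, (C,merge)→4750, (D,hash)→7300, (C,nl_idx)→12800, (D,nl)→20050 …(+1); best=1400 via (C,hash)
  {BCE}: card=750; try (C,hash)→1980, (E,hash)→2130, (B,hash)→3480, (C,nl_idx)→5130, (E,nl_idx)→6150, (B,merge)→6930 …(+5); best=1980 via (C,hash)
  {BDE}: card=1200; try (B,hash)→4080, (B,merge)→6630, (D,hash)→8580, (D,merge)→11380, (E,hash)→15680, (B,nl)→61280 …(+4); best=4080 via (B,hash)
  {BCD}: card=30000; try (D,hash)→8850, (D,merge)→13150, (B,hash)→13800, (C,hash)→15800, (C,nl_idx)→105200, (B,merge)→152750 …(+4); best=8850 via (D,hash)
  {CDE}: card=2500; try (C,hash)→2280, (C,merge)→5630, (C,nl_idx)→6180, (D,hash)→8280, (D,merge)→9580, (E,hash)→11880 …(+5); best=2280 via (C,hash)
  {BCDE}: card=750; try (C,hash)→5880, (B,hash)→7180, (D,hash)→9930, (C,nl_idx)→12030, (D,merge)→14230, (C,merge)→18830 …(+8); best=5880 via (C,hash)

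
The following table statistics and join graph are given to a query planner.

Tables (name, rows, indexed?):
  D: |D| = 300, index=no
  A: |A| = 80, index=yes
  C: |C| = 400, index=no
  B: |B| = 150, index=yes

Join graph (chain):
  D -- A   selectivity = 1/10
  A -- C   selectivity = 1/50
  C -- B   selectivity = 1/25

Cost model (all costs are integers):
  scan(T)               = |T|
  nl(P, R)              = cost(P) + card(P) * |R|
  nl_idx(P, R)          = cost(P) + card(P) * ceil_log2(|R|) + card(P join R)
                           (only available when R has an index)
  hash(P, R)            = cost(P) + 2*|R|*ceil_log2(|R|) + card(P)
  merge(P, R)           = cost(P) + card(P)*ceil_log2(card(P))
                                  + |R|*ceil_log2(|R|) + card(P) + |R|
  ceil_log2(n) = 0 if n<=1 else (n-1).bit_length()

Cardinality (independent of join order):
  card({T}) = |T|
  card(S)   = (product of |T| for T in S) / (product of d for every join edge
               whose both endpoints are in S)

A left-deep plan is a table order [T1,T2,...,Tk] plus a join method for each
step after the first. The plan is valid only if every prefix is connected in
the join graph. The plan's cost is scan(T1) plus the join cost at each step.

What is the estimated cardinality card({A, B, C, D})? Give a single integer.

115200

Tables in S: A(80), B(150), C(400), D(300)
Edges inside S: D-A(d=10), A-C(d=50), C-B(d=25)
numerator = 80 * 150 * 400 * 300 = 1440000000
denominator = 10 * 50 * 25 = 12500
card(S) = 1440000000 / 12500 = 115200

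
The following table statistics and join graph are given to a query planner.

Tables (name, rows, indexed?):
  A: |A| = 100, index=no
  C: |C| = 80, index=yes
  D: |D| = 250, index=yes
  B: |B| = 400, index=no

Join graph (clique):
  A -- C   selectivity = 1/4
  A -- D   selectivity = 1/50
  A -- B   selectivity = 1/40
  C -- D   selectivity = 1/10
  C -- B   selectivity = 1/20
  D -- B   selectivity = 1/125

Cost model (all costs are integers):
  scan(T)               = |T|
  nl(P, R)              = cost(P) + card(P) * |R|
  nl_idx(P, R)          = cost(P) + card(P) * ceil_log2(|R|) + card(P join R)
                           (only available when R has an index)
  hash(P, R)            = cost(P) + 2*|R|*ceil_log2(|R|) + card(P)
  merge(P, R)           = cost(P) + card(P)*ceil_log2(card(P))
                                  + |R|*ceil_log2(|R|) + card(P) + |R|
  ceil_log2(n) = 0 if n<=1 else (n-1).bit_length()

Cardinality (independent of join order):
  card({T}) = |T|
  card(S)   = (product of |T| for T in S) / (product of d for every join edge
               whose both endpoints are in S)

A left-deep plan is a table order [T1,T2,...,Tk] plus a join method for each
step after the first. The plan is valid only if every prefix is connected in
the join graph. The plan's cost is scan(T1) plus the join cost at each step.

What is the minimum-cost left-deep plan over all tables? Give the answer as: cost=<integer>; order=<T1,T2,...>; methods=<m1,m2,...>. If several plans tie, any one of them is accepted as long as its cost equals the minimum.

cost=6884; order=B,D,A,C; methods=nl_idx,hash,nl_idx

Selinger DP (subsets sized 1..n):
  {A}: scan cost=100, card=100
  {C}: scan cost=80, card=80
  {D}: scan cost=250, card=250
  {B}: scan cost=400, card=400
  {AC}: card=2000; try (C,hash)→1320, (A,merge)→1520, (C,merge)→1540, (A,hash)→1560, (C,nl_idx)→2800, (A,nl)→8080 …(+1); best=1320 via (C,hash)
  {AD}: card=500; try (D,nl_idx)→1400, (A,hash)→1900, (D,merge)→3150, (A,merge)→3300, (D,hash)→4200, (D,nl)→25100 …(+1); best=1400 via (D,nl_idx)
  {AB}: card=1000; try (A,hash)→2200, (B,merge)→4900, (A,merge)→5200, (B,hash)→7400, (B,nl)→40100, (A,nl)→40400; best=2200 via (A,hash)
  {CD}: card=2000; try (C,hash)→1620, (D,nl_idx)→2720, (D,merge)→2970, (C,merge)→3140, (C,nl_idx)→4000, (D,hash)→4160 …(+2); best=1620 via (C,hash)
  {BC}: card=1600; try (C,hash)→1920, (B,merge)→4720, (C,nl_idx)→4800, (C,merge)→5040, (B,hash)→7360, (B,nl)→32080 …(+1); best=1920 via (C,hash)
  {BD}: card=800; try (D,nl_idx)→4400, (D,hash)→4800, (B,merge)→6500, (D,merge)→6650, (B,hash)→7700, (B,nl)→100250 …(+1); best=4400 via (D,nl_idx)
  {ACD}: card=1000; try (C,hash)→3020, (A,hash)→5020, (C,nl_idx)→5900, (C,merge)→7040, (D,hash)→7320, (D,nl_idx)→18320 …(+5); best=3020 via (C,hash)
  {ABC}: card=1000; try (C,hash)→4320, (A,hash)→4920, (C,nl_idx)→10200, (B,hash)→10520, (C,merge)→13840, (A,merge)→21920 …(+4); best=4320 via (C,hash)
  {ABD}: card=40; try (A,hash)→6600, (D,hash)→7200, (B,hash)→9100, (D,nl_idx)→10240, (B,merge)→10400, (A,merge)→14000 …(+4); best=6600 via (A,hash)
  {BCD}: card=320; try (C,hash)→6320, (D,hash)→7520, (C,nl_idx)→10320, (B,hash)→10820, (C,merge)→13840, (D,nl_idx)→15040 …(+5); best=6320 via (C,hash)
  {ABCD}: card=4; try (C,nl_idx)→6884, (C,merge)→7520, (C,hash)→7760, (A,hash)→8040, (D,hash)→9320, (C,nl)→9800 …(+8); best=6884 via (C,nl_idx)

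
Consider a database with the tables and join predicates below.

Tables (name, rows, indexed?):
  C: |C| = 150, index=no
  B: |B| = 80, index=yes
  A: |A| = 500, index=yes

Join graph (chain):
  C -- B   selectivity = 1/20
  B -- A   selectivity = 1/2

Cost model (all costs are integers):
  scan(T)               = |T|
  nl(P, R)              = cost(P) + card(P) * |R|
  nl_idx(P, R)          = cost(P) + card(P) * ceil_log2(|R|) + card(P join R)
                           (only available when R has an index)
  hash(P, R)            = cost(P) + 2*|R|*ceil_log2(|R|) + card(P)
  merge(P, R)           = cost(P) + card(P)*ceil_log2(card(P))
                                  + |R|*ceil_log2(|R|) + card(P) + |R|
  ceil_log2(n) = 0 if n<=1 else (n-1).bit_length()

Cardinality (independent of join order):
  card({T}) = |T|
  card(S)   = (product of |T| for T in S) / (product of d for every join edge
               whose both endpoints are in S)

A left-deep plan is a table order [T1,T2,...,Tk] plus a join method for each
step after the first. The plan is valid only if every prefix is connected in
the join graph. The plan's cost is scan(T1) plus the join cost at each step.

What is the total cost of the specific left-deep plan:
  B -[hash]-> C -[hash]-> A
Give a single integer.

12160

step 1: scan B: cost=80, card=80
step 2: join C via hash
    card(P join C) = 80*150/(20) = 600
    cost = 80 + 2*150*8 + 80 = 2560
step 3: join A via hash
    card(P join A) = 600*500/(2) = 150000
    cost = 2560 + 2*500*9 + 600 = 12160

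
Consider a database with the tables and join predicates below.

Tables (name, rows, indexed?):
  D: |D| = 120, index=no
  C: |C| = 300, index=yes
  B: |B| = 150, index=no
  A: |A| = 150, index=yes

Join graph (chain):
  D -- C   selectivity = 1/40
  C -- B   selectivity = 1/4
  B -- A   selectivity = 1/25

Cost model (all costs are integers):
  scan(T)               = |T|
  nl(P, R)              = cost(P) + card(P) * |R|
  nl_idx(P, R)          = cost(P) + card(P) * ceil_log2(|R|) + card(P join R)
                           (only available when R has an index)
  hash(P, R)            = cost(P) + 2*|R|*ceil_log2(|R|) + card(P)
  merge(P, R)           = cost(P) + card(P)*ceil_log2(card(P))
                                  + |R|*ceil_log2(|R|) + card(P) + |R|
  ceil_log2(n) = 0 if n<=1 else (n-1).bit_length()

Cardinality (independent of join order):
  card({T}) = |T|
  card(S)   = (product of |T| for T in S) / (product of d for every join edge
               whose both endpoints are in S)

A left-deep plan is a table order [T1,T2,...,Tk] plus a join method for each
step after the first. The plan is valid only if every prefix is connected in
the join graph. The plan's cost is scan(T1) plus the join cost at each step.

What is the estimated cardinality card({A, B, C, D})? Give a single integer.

202500

Tables in S: A(150), B(150), C(300), D(120)
Edges inside S: D-C(d=40), C-B(d=4), B-A(d=25)
numerator = 150 * 150 * 300 * 120 = 810000000
denominator = 40 * 4 * 25 = 4000
card(S) = 810000000 / 4000 = 202500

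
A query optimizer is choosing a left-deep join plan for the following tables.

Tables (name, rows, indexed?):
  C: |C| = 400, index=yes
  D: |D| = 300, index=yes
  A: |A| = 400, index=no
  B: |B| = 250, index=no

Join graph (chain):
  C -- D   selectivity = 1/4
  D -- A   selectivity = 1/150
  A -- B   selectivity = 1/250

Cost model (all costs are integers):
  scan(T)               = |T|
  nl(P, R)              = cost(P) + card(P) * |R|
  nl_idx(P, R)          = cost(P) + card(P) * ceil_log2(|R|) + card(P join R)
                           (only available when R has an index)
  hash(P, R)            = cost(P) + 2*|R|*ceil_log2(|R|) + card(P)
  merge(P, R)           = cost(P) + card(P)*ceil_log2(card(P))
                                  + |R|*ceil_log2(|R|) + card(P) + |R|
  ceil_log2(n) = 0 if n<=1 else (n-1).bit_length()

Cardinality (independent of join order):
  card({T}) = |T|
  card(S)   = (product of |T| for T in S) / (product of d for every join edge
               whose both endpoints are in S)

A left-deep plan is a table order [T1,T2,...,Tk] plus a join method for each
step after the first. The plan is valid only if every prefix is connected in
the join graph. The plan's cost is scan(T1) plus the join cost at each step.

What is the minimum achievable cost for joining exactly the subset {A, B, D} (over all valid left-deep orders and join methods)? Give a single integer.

Selinger DP over subsets of {A,B,D}:
  {D}: scan cost=300, card=300
  {A}: scan cost=400, card=400
  {B}: scan cost=250, card=250
  {AD}: card=800; try (D,nl_idx)→4800, (D,hash)→6200, (A,merge)→7300, (D,merge)→7400, (A,hash)→7800, (A,nl)→120300 …(+1); best=4800 via (D,nl_idx)
  {AB}: card=400; try (B,hash)→4800, (A,merge)→6500, (B,merge)→6650, (A,hash)→7700, (A,nl)→100250, (B,nl)→100400; best=4800 via (B,hash)
  {ABD}: card=800; try (D,nl_idx)→9200, (B,hash)→9600, (D,hash)→10600, (D,merge)→11800, (B,merge)→15850, (D,nl)→124800 …(+1); best=9200 via (D,nl_idx)

9200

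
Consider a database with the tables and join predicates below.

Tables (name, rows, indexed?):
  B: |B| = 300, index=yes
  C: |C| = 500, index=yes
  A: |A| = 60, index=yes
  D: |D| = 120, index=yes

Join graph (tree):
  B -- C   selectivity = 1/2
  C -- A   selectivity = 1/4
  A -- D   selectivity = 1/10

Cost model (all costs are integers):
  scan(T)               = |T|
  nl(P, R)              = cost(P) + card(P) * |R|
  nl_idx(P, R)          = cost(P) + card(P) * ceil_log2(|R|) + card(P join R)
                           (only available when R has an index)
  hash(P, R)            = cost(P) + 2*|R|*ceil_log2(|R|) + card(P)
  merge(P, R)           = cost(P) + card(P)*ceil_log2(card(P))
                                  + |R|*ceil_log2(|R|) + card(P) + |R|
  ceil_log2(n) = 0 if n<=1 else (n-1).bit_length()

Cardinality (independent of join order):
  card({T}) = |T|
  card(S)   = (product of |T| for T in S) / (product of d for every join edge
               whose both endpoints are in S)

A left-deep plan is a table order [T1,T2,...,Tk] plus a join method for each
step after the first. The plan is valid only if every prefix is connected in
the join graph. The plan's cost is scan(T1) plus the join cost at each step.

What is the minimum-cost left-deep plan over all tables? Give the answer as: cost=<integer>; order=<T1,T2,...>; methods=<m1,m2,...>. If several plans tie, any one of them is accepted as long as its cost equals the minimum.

Selinger DP (subsets sized 1..n):
  {B}: scan cost=300, card=300
  {C}: scan cost=500, card=500
  {A}: scan cost=60, card=60
  {D}: scan cost=120, card=120
  {BC}: card=75000; try (B,hash)→6400, (C,merge)→8300, (B,merge)→8500, (C,hash)→9600, (C,nl_idx)→78000, (B,nl_idx)→80000 …(+2); best=6400 via (B,hash)
  {AC}: card=7500; try (A,hash)→1720, (C,merge)→5480, (A,merge)→5920, (C,nl_idx)→8100, (C,hash)→9120, (A,nl_idx)→11000 …(+2); best=1720 via (A,hash)
  {AD}: card=720; try (A,hash)→960, (D,nl_idx)→1200, (D,merge)→1440, (A,merge)→1500, (A,nl_idx)→1560, (D,hash)→1800 …(+2); best=960 via (A,hash)
  {ABC}: card=1125000; try (B,hash)→14620, (A,hash)→82120, (B,merge)→109720, (B,nl_idx)→1194220, (A,merge)→1356820, (A,nl_idx)→1581400 …(+2); best=14620 via (B,hash)
  {ACD}: card=90000; try (C,hash)→10680, (D,hash)→10900, (C,merge)→13880, (C,nl_idx)→97440, (D,merge)→107680, (D,nl_idx)→144220 …(+2); best=10680 via (C,hash)
  {ABCD}: card=13500000; try (B,hash)→106080, (D,hash)→1141300, (B,merge)→1633680, (B,nl_idx)→14320680, (D,nl_idx)→21389620, (D,merge)→24765580 …(+2); best=106080 via (B,hash)

cost=106080; order=D,A,C,B; methods=hash,hash,hash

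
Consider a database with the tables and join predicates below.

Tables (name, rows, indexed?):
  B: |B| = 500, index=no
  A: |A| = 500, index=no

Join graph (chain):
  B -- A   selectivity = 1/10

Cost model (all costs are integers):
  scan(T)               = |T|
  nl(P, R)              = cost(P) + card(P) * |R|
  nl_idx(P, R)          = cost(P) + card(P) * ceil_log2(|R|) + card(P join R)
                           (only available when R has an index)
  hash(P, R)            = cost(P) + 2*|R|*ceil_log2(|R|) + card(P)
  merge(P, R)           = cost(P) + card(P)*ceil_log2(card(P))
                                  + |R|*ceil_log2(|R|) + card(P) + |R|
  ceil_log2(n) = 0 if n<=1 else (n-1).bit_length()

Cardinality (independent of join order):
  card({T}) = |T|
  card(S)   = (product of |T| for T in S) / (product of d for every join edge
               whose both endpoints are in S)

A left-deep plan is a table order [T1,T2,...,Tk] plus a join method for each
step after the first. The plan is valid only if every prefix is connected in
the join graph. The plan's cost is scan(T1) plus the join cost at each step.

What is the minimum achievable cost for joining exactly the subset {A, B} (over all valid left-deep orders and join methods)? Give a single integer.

10000

Selinger DP over subsets of {A,B}:
  {B}: scan cost=500, card=500
  {A}: scan cost=500, card=500
  {AB}: card=25000; try (B,hash)→10000, (A,hash)→10000, (B,merge)→10500, (A,merge)→10500, (B,nl)→250500, (A,nl)→250500; best=10000 via (B,hash)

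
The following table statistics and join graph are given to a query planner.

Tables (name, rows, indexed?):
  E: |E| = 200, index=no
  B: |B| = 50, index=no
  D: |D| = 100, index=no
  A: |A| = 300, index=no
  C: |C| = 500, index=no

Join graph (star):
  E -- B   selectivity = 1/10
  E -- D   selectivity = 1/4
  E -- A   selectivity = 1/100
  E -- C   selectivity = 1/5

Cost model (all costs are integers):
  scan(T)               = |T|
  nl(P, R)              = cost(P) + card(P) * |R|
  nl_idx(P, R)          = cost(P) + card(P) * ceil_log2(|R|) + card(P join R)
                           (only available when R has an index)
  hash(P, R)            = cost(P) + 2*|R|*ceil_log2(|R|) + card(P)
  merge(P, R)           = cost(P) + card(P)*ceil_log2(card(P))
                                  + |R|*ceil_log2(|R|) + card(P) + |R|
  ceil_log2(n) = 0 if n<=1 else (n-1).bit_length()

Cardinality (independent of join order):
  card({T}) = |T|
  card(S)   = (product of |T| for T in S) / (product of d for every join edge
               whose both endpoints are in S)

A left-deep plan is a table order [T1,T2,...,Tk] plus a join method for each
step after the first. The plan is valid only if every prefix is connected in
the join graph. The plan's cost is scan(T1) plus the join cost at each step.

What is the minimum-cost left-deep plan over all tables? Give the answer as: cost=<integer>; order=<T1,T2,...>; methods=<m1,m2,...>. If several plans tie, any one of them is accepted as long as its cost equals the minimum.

Selinger DP (subsets sized 1..n):
  {E}: scan cost=200, card=200
  {B}: scan cost=50, card=50
  {D}: scan cost=100, card=100
  {A}: scan cost=300, card=300
  {C}: scan cost=500, card=500
  {BE}: card=1000; try (B,hash)→1000, (E,merge)→2200, (B,merge)→2350, (E,hash)→3300, (E,nl)→10050, (B,nl)→10200; best=1000 via (B,hash)
  {DE}: card=5000; try (D,hash)→1800, (E,merge)→2700, (D,merge)→2800, (E,hash)→3400, (E,nl)→20100, (D,nl)→20200; best=1800 via (D,hash)
  {AE}: card=600; try (E,hash)→3800, (A,merge)→5000, (E,merge)→5100, (A,hash)→5800, (A,nl)→60200, (E,nl)→60300; best=3800 via (E,hash)
  {CE}: card=20000; try (E,hash)→4200, (C,merge)→7000, (E,merge)→7300, (C,hash)→9400, (C,nl)→100200, (E,nl)→100500; best=4200 via (E,hash)
  {BDE}: card=25000; try (D,hash)→3400, (B,hash)→7400, (D,merge)→12800, (B,merge)→72150, (D,nl)→101000, (B,nl)→251800; best=3400 via (D,hash)
  {ABE}: card=3000; try (B,hash)→5000, (A,hash)→7400, (B,merge)→10750, (A,merge)→15000, (B,nl)→33800, (A,nl)→301000; best=5000 via (B,hash)
  {BCE}: card=100000; try (C,hash)→11000, (C,merge)→17000, (B,hash)→24800, (B,merge)→324550, (C,nl)→501000, (B,nl)→1004200; best=11000 via (C,hash)
  {ADE}: card=15000; try (D,hash)→5800, (D,merge)→11200, (A,hash)→12200, (D,nl)→63800, (A,merge)→74800, (A,nl)→1501800; best=5800 via (D,hash)
  {CDE}: card=500000; try (C,hash)→15800, (D,hash)→25600, (C,merge)→76800, (D,merge)→325000, (D,nl)→2004200, (C,nl)→2501800; best=15800 via (C,hash)
  {ACE}: card=60000; try (C,hash)→13400, (C,merge)→15400, (A,hash)→29600, (C,nl)→303800, (A,merge)→327200, (A,nl)→6004200; best=13400 via (C,hash)
  {ABDE}: card=75000; try (D,hash)→9400, (B,hash)→21400, (A,hash)→33800, (D,merge)→44800, (B,merge)→231150, (D,nl)→305000 …(+3); best=9400 via (D,hash)
  {BCDE}: card=2500000; try (C,hash)→37400, (D,hash)→112400, (C,merge)→408400, (B,hash)→516400, (D,merge)→1811800, (D,nl)→10011000 …(+3); best=37400 via (C,hash)
  {ABCE}: card=300000; try (C,hash)→17000, (C,merge)→49000, (B,hash)→74000, (A,hash)→116400, (B,merge)→1033750, (C,nl)→1505000 …(+3); best=17000 via (C,hash)
  {ACDE}: card=1500000; try (C,hash)→29800, (D,hash)→74800, (C,merge)→235800, (A,hash)→521200, (D,merge)→1034200, (D,nl)→6013400 …(+3); best=29800 via (C,hash)
  {ABCDE}: card=7500000; try (C,hash)→93400, (D,hash)→318400, (C,merge)→1364400, (B,hash)→1530400, (A,hash)→2542800, (D,merge)→6017800 …(+6); best=93400 via (C,hash)

cost=93400; order=A,E,B,D,C; methods=hash,hash,hash,hash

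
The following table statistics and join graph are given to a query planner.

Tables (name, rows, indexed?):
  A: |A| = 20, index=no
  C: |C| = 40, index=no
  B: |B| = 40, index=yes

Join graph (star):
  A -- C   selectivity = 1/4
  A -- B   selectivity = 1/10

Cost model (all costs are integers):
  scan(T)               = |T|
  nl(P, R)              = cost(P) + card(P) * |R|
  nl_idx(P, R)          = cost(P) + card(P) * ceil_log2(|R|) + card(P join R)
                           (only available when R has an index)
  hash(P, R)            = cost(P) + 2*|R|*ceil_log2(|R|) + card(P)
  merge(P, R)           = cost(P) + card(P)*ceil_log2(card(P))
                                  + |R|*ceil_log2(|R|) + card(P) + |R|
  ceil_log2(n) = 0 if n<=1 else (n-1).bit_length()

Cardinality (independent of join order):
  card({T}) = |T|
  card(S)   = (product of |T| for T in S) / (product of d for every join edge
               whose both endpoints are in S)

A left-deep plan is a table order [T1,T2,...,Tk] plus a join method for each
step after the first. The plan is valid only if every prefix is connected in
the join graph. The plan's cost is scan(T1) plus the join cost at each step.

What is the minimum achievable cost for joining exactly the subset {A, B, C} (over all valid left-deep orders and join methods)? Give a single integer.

Selinger DP over subsets of {A,B,C}:
  {A}: scan cost=20, card=20
  {C}: scan cost=40, card=40
  {B}: scan cost=40, card=40
  {AC}: card=200; try (A,hash)→280, (C,merge)→420, (A,merge)→440, (C,hash)→520, (C,nl)→820, (A,nl)→840; best=280 via (A,hash)
  {AB}: card=80; try (B,nl_idx)→220, (A,hash)→280, (B,merge)→420, (A,merge)→440, (B,hash)→520, (B,nl)→820 …(+1); best=220 via (B,nl_idx)
  {ABC}: card=800; try (C,hash)→780, (B,hash)→960, (C,merge)→1140, (B,nl_idx)→2280, (B,merge)→2360, (C,nl)→3420 …(+1); best=780 via (C,hash)

780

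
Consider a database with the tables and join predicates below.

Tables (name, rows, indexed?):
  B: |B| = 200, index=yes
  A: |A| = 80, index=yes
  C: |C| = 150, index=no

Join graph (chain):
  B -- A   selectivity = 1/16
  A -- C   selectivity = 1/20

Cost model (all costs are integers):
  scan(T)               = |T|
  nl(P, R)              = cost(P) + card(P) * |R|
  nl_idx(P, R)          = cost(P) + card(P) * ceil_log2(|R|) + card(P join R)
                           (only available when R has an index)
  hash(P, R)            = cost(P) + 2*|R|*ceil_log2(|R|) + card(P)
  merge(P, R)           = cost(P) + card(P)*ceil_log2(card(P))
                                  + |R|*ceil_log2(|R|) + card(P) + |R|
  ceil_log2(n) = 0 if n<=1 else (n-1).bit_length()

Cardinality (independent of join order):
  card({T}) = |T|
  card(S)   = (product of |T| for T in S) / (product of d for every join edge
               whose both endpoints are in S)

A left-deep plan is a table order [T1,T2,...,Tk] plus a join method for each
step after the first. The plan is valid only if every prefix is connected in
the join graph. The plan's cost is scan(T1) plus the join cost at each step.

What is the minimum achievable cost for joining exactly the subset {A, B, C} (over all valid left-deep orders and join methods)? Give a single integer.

4920

Selinger DP over subsets of {A,B,C}:
  {B}: scan cost=200, card=200
  {A}: scan cost=80, card=80
  {C}: scan cost=150, card=150
  {AB}: card=1000; try (A,hash)→1520, (B,nl_idx)→1720, (B,merge)→2520, (A,nl_idx)→2600, (A,merge)→2640, (B,hash)→3360 …(+2); best=1520 via (A,hash)
  {AC}: card=600; try (A,hash)→1420, (A,nl_idx)→1800, (C,merge)→2070, (A,merge)→2140, (C,hash)→2560, (C,nl)→12080 …(+1); best=1420 via (A,hash)
  {ABC}: card=7500; try (C,hash)→4920, (B,hash)→5220, (B,merge)→9820, (B,nl_idx)→13720, (C,merge)→13870, (B,nl)→121420 …(+1); best=4920 via (C,hash)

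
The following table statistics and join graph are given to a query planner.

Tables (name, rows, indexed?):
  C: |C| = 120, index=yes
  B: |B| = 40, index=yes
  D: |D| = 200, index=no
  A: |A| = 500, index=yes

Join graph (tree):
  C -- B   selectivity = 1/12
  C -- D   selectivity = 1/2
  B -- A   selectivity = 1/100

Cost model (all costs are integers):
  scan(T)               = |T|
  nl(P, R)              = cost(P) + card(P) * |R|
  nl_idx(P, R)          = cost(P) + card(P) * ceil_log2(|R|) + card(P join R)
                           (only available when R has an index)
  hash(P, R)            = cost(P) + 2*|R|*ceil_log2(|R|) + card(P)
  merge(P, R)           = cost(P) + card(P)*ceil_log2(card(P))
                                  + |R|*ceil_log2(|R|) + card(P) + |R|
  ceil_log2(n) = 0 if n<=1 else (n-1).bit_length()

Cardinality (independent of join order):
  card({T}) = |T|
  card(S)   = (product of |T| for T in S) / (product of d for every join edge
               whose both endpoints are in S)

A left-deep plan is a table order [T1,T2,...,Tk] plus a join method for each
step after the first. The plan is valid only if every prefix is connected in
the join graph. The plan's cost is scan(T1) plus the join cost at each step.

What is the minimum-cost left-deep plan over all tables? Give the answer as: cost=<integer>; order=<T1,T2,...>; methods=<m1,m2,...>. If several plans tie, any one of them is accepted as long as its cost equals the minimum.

cost=7680; order=B,A,C,D; methods=nl_idx,hash,hash

Selinger DP (subsets sized 1..n):
  {C}: scan cost=120, card=120
  {B}: scan cost=40, card=40
  {D}: scan cost=200, card=200
  {A}: scan cost=500, card=500
  {BC}: card=400; try (C,nl_idx)→720, (B,hash)→720, (B,nl_idx)→1240, (C,merge)→1280, (B,merge)→1360, (C,hash)→1760 …(+2); best=720 via (C,nl_idx)
  {CD}: card=12000; try (C,hash)→2080, (D,merge)→2880, (C,merge)→2960, (D,hash)→3440, (C,nl_idx)→13600, (D,nl)→24120 …(+1); best=2080 via (C,hash)
  {AB}: card=200; try (A,nl_idx)→600, (B,hash)→1480, (B,nl_idx)→3700, (A,merge)→5320, (B,merge)→5780, (A,hash)→9080 …(+2); best=600 via (A,nl_idx)
  {BCD}: card=40000; try (D,hash)→4320, (D,merge)→6520, (B,hash)→14560, (D,nl)→80720, (B,nl_idx)→114080, (B,merge)→182360 …(+1); best=4320 via (D,hash)
  {ABC}: card=2000; try (C,hash)→2480, (C,merge)→3360, (C,nl_idx)→4000, (A,nl_idx)→6320, (A,merge)→9720, (A,hash)→10120 …(+2); best=2480 via (C,hash)
  {ABCD}: card=200000; try (D,hash)→7680, (D,merge)→28280, (A,hash)→53320, (D,nl)→402480, (A,nl_idx)→564320, (A,merge)→689320 …(+1); best=7680 via (D,hash)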